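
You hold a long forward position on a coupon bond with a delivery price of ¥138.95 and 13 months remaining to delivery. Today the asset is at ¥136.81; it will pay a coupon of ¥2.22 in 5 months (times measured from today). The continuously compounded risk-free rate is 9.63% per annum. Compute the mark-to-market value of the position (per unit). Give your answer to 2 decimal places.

PV(remaining coupons) I = 2.22·e^(−0.0963·5/12) = 2.1327
Current forward F = (S − I)·e^(rT) = (136.81 − 2.1327)·e^(0.0963·13/12) = 134.6773 × 1.109961 = 149.4866
Value (long) = (F − K)·e^(−rT) = (149.4866 − 138.95) × 0.900932 = 9.4928
Value = ¥9.49

¥9.49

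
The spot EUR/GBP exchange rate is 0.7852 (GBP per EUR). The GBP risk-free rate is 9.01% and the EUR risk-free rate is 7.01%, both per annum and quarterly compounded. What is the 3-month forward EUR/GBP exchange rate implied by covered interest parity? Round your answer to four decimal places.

By covered interest parity, F = S · (1+r_GBP/4)^(4T) / (1+r_EUR/4)^(4T)
= 0.7852 × 1.022525 / 1.017525 = 0.7852 × 1.004914
F = 0.7891 GBP per EUR

0.7891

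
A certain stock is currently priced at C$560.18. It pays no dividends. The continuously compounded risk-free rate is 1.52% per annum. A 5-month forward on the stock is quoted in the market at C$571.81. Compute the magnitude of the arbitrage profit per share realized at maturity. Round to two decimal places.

Fair forward: F* = S·e^(carry·T), with carry = r = 0.0152
F* = 560.18 · e^(0.0152 × 5/12) = 560.18 · e^0.006333 = 560.18 × 1.006353 = C$563.7388
Market C$571.81 > fair C$563.7388: forward overpriced → cash-and-carry (buy spot, short the forward).
At maturity, profit = |F_mkt − F*| = |571.81 − 563.7388| = C$8.07 per share

C$8.07 per share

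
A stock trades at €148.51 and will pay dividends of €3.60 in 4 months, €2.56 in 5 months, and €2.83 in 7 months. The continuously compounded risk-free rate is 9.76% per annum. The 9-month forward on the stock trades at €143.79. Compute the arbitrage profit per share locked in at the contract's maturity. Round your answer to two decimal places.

€6.73 per share

PV(dividends) I = 3.60·e^(−0.0976·4/12) + 2.56·e^(−0.0976·5/12) + 2.83·e^(−0.0976·7/12) = 8.6161
Fair forward F* = (S − I)·e^(rT) = (148.51 − 8.6161)·e^0.073200 = 139.8939 × 1.075946 = 150.5183
Market €143.79 < fair 150.5183: forward underpriced → reverse cash-and-carry (short the stock, invest proceeds at r, pay the dividends, go long the forward).
Profit at T = |F_mkt − F*| = |143.79 − 150.5183| = €6.73 per share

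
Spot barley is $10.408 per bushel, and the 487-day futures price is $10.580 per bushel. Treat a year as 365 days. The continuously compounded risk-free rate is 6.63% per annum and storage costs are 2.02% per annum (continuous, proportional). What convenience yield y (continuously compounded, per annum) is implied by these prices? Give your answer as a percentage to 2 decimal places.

7.42%

F = S·e^((r+u−y)T) ⇒ (r+u−y) = ln(F/S)/T
ln(10.580/10.408) = 0.016391; /T ⇒ 0.012285
y = r + u − ln(F/S)/T = 0.0663 + 0.0202 − 0.012285 = 0.074215
y = 7.42%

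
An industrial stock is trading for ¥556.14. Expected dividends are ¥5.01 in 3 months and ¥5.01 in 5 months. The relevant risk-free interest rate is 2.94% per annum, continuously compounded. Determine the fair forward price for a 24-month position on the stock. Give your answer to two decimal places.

PV(dividends) I = 5.01·e^(−0.0294·3/12) + 5.01·e^(−0.0294·5/12)
I = 4.9733 + 4.9490 = 9.9223
F = (S − I)·e^(rT) = (556.14 − 9.9223) · e^(0.0294·24/12)
= 546.2177 · e^0.058800 = 546.2177 × 1.060563 = ¥579.30

¥579.30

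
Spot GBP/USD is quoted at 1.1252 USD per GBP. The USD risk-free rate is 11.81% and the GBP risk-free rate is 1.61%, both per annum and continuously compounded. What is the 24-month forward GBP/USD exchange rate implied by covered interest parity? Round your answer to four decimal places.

1.3798

F = S·e^((r_USD − r_GBP)T) = 1.1252 · e^((0.1181 − 0.0161) × 24/12)
= 1.1252 · e^0.204000 = 1.1252 × 1.226298
F = 1.3798 USD per GBP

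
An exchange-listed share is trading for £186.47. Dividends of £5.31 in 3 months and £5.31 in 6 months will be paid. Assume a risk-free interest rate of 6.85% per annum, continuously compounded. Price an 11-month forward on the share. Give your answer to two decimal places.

£187.53

PV(dividends) I = 5.31·e^(−0.0685·3/12) + 5.31·e^(−0.0685·6/12)
I = 5.2198 + 5.1312 = 10.3510
F = (S − I)·e^(rT) = (186.47 − 10.3510) · e^(0.0685·11/12)
= 176.1190 · e^0.062792 = 176.1190 × 1.064805 = £187.53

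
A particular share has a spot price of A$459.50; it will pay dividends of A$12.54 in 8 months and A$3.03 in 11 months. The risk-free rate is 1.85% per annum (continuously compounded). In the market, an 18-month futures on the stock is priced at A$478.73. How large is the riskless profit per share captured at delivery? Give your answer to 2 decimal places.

PV(dividends) I = 12.54·e^(−0.0185·8/12) + 3.03·e^(−0.0185·11/12) = 15.3653
Fair futures F* = (S − I)·e^(rT) = (459.50 − 15.3653)·e^0.027750 = 444.1347 × 1.028139 = 456.6322
Market A$478.73 > fair 456.6322: forward overpriced → cash-and-carry (borrow at r, buy the stock and collect the dividends, short the forward).
Profit at T = |F_mkt − F*| = |478.73 − 456.6322| = A$22.10 per share

A$22.10 per share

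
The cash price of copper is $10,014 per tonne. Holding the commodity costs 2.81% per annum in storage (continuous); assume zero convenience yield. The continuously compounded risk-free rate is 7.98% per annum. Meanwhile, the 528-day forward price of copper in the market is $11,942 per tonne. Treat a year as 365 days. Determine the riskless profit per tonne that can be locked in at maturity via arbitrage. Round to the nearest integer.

$236 per tonne

Fair forward: F* = S·e^(carry·T), with carry = (r + u) = 0.0798 + 0.0281 = 0.1079
F* = 10014 · e^(0.1079 × 528/365) = 10014 · e^0.156085 = 10014 × 1.168926 = $11705.6250
Market $11942 > fair $11705.6250: forward overpriced → cash-and-carry (buy spot, short the forward).
At maturity, profit = |F_mkt − F*| = |11942 − 11705.6250| = $236 per tonne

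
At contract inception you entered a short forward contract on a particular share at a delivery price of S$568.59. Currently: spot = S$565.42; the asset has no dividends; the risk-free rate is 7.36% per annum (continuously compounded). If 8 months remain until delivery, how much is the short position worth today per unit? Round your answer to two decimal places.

Current fair forward for the remaining 8 months: F = S·e^(r·T), r = 0.0736
F = 565.42 · e^(0.0736 × 8/12) = 565.42 × 1.050290 = 593.8550
Value of long forward = (F − K)·e^(−rT) = (593.8550 − 568.59) · e^(−0.0736·8/12)
= 25.2650 × 0.952118 = 24.06
Short position value = −(long value) = -S$24.06

-S$24.06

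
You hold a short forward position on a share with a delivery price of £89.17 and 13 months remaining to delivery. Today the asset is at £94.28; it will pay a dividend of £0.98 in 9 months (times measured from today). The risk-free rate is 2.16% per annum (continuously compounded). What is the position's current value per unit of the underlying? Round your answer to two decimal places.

PV(remaining dividends) I = 0.98·e^(−0.0216·9/12) = 0.9643
Current forward F = (S − I)·e^(rT) = (94.28 − 0.9643)·e^(0.0216·13/12) = 93.3157 × 1.023676 = 95.5250
Value (long) = (F − K)·e^(−rT) = (95.5250 − 89.17) × 0.976872 = 6.2080
Short position value = −(long value) = -£6.21

-£6.21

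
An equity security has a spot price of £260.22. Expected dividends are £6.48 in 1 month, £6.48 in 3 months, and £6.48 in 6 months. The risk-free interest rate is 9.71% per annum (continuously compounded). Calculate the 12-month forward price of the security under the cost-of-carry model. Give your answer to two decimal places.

PV(dividends) I = 6.48·e^(−0.0971·1/12) + 6.48·e^(−0.0971·3/12) + 6.48·e^(−0.0971·6/12)
I = 6.4278 + 6.3246 + 6.1729 = 18.9253
F = (S − I)·e^(rT) = (260.22 − 18.9253) · e^(0.0971·12/12)
= 241.2947 · e^0.097100 = 241.2947 × 1.101971 = £265.90

£265.90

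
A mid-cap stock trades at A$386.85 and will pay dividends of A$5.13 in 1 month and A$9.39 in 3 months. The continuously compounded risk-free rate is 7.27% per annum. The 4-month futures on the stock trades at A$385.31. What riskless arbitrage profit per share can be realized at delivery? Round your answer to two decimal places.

PV(dividends) I = 5.13·e^(−0.0727·1/12) + 9.39·e^(−0.0727·3/12) = 14.3199
Fair futures F* = (S − I)·e^(rT) = (386.85 − 14.3199)·e^0.024233 = 372.5301 × 1.024529 = 381.6679
Market A$385.31 > fair 381.6679: forward overpriced → cash-and-carry (borrow at r, buy the stock and collect the dividends, short the forward).
Profit at T = |F_mkt − F*| = |385.31 − 381.6679| = A$3.64 per share

A$3.64 per share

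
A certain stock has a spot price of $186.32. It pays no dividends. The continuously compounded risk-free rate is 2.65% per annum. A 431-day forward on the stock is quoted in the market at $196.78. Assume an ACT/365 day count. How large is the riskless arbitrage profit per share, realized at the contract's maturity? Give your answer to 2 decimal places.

$4.54 per share

Fair forward: F* = S·e^(carry·T), with carry = r = 0.0265
F* = 186.32 · e^(0.0265 × 431/365) = 186.32 · e^0.031292 = 186.32 × 1.031787 = $192.2426
Market $196.78 > fair $192.2426: forward overpriced → cash-and-carry (buy spot, short the forward).
At maturity, profit = |F_mkt − F*| = |196.78 − 192.2426| = $4.54 per share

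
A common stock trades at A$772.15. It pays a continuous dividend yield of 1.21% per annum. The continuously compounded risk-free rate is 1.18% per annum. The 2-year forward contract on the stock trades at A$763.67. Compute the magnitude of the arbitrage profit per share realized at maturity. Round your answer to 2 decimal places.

A$8.02 per share

Fair forward: F* = S·e^(carry·T), with carry = (r − q) = 0.0118 − 0.0121 = -0.0003
F* = 772.15 · e^(-0.0003 × 2) = 772.15 · e^-0.000600 = 772.15 × 0.999400 = A$771.6867
Market A$763.67 < fair A$771.6867: forward underpriced → reverse cash-and-carry (short spot, go long the forward).
At maturity, profit = |F_mkt − F*| = |763.67 − 771.6867| = A$8.02 per share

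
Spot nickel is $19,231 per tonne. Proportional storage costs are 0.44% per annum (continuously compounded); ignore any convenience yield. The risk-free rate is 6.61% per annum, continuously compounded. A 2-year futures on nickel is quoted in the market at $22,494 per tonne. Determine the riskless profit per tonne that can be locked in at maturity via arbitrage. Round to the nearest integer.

$351 per tonne

Fair futures: F* = S·e^(carry·T), with carry = (r + u) = 0.0661 + 0.0044 = 0.0705
F* = 19231 · e^(0.0705 × 2) = 19231 · e^0.141000 = 19231 × 1.151425 = $22143.0542
Market $22494 > fair $22143.0542: forward overpriced → cash-and-carry (buy spot, short the forward).
At maturity, profit = |F_mkt − F*| = |22494 − 22143.0542| = $351 per tonne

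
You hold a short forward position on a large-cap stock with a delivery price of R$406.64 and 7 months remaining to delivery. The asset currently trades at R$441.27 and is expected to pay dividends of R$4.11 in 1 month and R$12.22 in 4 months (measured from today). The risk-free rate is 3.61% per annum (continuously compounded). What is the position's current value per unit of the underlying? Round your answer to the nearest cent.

-R$26.93

PV(remaining dividends) I = 4.11·e^(−0.0361·1/12) + 12.22·e^(−0.0361·4/12) = 16.1715
Current forward F = (S − I)·e^(rT) = (441.27 − 16.1715)·e^(0.0361·7/12) = 425.0985 × 1.021282 = 434.1454
Value (long) = (F − K)·e^(−rT) = (434.1454 − 406.64) × 0.979162 = 26.9322
Short position value = −(long value) = -R$26.93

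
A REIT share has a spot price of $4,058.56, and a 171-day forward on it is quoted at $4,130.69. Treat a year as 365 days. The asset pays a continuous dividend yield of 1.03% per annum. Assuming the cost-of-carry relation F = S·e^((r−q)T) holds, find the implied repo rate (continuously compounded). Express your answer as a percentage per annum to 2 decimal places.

From F = S·e^((r−q)T): (r − q) = ln(F/S)/T
ln(4130.69/4058.56) = ln(1.017772) = 0.017616
(r − q) = 0.017616 / (171/365) = 0.037601
r = ln(F/S)/T + q = 0.037601 + 0.0103 = 0.047901
r = 4.79%

4.79%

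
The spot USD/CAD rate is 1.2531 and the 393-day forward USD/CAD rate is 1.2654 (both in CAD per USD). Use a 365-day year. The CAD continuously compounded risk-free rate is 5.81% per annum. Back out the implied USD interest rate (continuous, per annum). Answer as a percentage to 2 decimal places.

F = S·e^((r_CAD − r_USD)T) ⇒ r_USD = r_CAD − ln(F/S)/T
ln(1.2654/1.2531) = 0.009768; /(393/365) = 0.009072
r_USD = 0.0581 − 0.009072 = 0.049028
r_USD = 4.90%

4.90%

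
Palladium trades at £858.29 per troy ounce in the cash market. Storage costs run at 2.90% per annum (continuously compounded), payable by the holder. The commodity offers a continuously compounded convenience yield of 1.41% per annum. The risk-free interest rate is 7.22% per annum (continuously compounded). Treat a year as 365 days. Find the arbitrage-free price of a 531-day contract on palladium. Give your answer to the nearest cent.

£974.24 per troy ounce

Net carry = r + u − y = 0.0722 + 0.0290 − 0.0141 = 0.0871
F = S·e^((r+u−y)T) = 858.29 · e^(0.0871 × 531/365) = 858.29 · e^0.126713
= 858.29 × 1.135091 = £974.24 per troy ounce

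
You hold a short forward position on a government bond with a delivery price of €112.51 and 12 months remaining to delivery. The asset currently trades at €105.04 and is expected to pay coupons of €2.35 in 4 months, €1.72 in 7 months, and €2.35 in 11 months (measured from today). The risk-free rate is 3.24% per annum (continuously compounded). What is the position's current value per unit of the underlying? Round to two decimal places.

€10.18

PV(remaining coupons) I = 2.35·e^(−0.0324·4/12) + 1.72·e^(−0.0324·7/12) + 2.35·e^(−0.0324·11/12) = 6.2938
Current forward F = (S − I)·e^(rT) = (105.04 − 6.2938)·e^(0.0324·12/12) = 98.7462 × 1.032931 = 101.9980
Value (long) = (F − K)·e^(−rT) = (101.9980 − 112.51) × 0.968119 = -10.1769
Short position value = −(long value) = €10.18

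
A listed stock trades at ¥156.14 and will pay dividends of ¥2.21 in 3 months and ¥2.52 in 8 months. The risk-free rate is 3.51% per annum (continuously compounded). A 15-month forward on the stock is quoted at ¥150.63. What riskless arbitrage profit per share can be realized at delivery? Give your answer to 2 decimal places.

¥7.65 per share

PV(dividends) I = 2.21·e^(−0.0351·3/12) + 2.52·e^(−0.0351·8/12) = 4.6524
Fair forward F* = (S − I)·e^(rT) = (156.14 − 4.6524)·e^0.043875 = 151.4876 × 1.044852 = 158.2821
Market ¥150.63 < fair 158.2821: forward underpriced → reverse cash-and-carry (short the stock, invest proceeds at r, pay the dividends, go long the forward).
Profit at T = |F_mkt − F*| = |150.63 − 158.2821| = ¥7.65 per share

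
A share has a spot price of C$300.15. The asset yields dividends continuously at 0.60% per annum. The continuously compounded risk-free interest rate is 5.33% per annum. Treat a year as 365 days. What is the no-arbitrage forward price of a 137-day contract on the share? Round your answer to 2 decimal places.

C$305.53

F = S·e^((r − q)T) = 300.15 · e^((0.0533 − 0.0060) × 137/365)
= 300.15 · e^0.017754 = 300.15 × 1.017913
F = C$305.53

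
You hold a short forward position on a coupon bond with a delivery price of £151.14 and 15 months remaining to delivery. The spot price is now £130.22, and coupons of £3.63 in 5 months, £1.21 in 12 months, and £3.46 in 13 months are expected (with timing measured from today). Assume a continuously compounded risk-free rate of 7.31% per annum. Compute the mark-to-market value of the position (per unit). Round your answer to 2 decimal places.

PV(remaining coupons) I = 3.63·e^(−0.0731·5/12) + 1.21·e^(−0.0731·12/12) + 3.46·e^(−0.0731·13/12) = 7.8424
Current forward F = (S − I)·e^(rT) = (130.22 − 7.8424)·e^(0.0731·15/12) = 122.3776 × 1.095680 = 134.0867
Value (long) = (F − K)·e^(−rT) = (134.0867 − 151.14) × 0.912675 = -15.5641
Short position value = −(long value) = £15.56

£15.56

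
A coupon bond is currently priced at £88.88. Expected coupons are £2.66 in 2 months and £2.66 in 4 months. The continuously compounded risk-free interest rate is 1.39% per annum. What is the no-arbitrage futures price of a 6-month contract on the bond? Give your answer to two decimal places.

PV(coupons) I = 2.66·e^(−0.0139·2/12) + 2.66·e^(−0.0139·4/12)
I = 2.6538 + 2.6477 = 5.3015
F = (S − I)·e^(rT) = (88.88 − 5.3015) · e^(0.0139·6/12)
= 83.5785 · e^0.006950 = 83.5785 × 1.006974 = £84.16

£84.16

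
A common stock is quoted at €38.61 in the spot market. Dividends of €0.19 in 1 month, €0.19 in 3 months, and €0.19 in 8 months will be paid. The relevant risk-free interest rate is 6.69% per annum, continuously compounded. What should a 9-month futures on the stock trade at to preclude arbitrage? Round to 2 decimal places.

PV(dividends) I = 0.19·e^(−0.0669·1/12) + 0.19·e^(−0.0669·3/12) + 0.19·e^(−0.0669·8/12)
I = 0.1889 + 0.1868 + 0.1817 = 0.5574
F = (S − I)·e^(rT) = (38.61 − 0.5574) · e^(0.0669·9/12)
= 38.0526 · e^0.050175 = 38.0526 × 1.051455 = €40.01

€40.01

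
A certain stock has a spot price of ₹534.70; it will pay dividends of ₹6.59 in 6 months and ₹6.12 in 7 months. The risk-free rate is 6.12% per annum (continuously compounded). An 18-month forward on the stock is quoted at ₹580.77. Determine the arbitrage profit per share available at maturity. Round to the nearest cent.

PV(dividends) I = 6.59·e^(−0.0612·6/12) + 6.12·e^(−0.0612·7/12) = 12.2968
Fair forward F* = (S − I)·e^(rT) = (534.70 − 12.2968)·e^0.091800 = 522.4032 × 1.096146 = 572.6302
Market ₹580.77 > fair 572.6302: forward overpriced → cash-and-carry (borrow at r, buy the stock and collect the dividends, short the forward).
Profit at T = |F_mkt − F*| = |580.77 − 572.6302| = ₹8.14 per share

₹8.14 per share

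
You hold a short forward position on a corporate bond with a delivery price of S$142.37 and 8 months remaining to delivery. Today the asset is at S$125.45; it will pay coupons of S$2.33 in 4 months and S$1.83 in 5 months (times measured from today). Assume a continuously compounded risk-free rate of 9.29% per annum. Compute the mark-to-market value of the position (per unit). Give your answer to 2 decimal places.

S$12.39

PV(remaining coupons) I = 2.33·e^(−0.0929·4/12) + 1.83·e^(−0.0929·5/12) = 4.0195
Current forward F = (S − I)·e^(rT) = (125.45 − 4.0195)·e^(0.0929·8/12) = 121.4305 × 1.063891 = 129.1888
Value (long) = (F − K)·e^(−rT) = (129.1888 − 142.37) × 0.939946 = -12.3896
Short position value = −(long value) = S$12.39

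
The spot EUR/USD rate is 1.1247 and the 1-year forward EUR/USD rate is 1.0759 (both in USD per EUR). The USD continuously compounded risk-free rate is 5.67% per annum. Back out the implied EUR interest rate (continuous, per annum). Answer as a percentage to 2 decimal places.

10.11%

F = S·e^((r_USD − r_EUR)T) ⇒ r_EUR = r_USD − ln(F/S)/T
ln(1.0759/1.1247) = -0.044359; /(12/12) = -0.044359
r_EUR = 0.0567 + 0.044359 = 0.101059
r_EUR = 10.11%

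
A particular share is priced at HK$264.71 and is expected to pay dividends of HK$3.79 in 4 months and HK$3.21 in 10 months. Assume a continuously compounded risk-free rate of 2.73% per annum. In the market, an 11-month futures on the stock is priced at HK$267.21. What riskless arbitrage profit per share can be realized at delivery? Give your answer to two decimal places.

PV(dividends) I = 3.79·e^(−0.0273·4/12) + 3.21·e^(−0.0273·10/12) = 6.8935
Fair futures F* = (S − I)·e^(rT) = (264.71 − 6.8935)·e^0.025025 = 257.8165 × 1.025341 = 264.3498
Market HK$267.21 > fair 264.3498: forward overpriced → cash-and-carry (borrow at r, buy the stock and collect the dividends, short the forward).
Profit at T = |F_mkt − F*| = |267.21 − 264.3498| = HK$2.86 per share

HK$2.86 per share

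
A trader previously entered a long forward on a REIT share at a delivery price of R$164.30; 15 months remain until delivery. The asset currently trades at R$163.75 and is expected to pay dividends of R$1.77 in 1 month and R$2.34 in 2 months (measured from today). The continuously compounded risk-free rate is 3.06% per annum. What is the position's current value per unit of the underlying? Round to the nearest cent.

PV(remaining dividends) I = 1.77·e^(−0.0306·1/12) + 2.34·e^(−0.0306·2/12) = 4.0936
Current forward F = (S − I)·e^(rT) = (163.75 − 4.0936)·e^(0.0306·15/12) = 159.6564 × 1.038991 = 165.8816
Value (long) = (F − K)·e^(−rT) = (165.8816 − 164.30) × 0.962472 = 1.5222
Value = R$1.52

R$1.52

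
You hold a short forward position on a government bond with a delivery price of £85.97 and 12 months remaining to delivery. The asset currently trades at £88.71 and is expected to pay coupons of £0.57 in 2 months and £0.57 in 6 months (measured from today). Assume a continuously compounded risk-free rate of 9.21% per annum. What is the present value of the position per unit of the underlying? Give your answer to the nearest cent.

PV(remaining coupons) I = 0.57·e^(−0.0921·2/12) + 0.57·e^(−0.0921·6/12) = 1.1057
Current forward F = (S − I)·e^(rT) = (88.71 − 1.1057)·e^(0.0921·12/12) = 87.6043 × 1.096474 = 96.0558
Value (long) = (F − K)·e^(−rT) = (96.0558 − 85.97) × 0.912014 = 9.1984
Short position value = −(long value) = -£9.20

-£9.20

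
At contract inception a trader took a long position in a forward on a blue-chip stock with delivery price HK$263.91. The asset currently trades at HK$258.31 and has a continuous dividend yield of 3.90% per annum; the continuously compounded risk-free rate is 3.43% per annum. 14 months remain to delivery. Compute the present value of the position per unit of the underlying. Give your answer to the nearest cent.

-HK$6.74

Current fair forward for the remaining 14 months: F = S·e^((r − q)·T), (r − q) = 0.0343 − 0.0390 = -0.0047
F = 258.31 · e^(-0.0047 × 14/12) = 258.31 × 0.994532 = 256.8976
Value of long forward = (F − K)·e^(−rT) = (256.8976 − 263.91) · e^(−0.0343·14/12)
= -7.0124 × 0.960773 = -6.74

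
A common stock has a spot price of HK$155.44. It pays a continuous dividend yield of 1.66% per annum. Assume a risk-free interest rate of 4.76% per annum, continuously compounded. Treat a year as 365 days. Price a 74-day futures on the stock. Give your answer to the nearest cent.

F = S·e^((r − q)T) = 155.44 · e^((0.0476 − 0.0166) × 74/365)
= 155.44 · e^0.006285 = 155.44 × 1.006305
F = HK$156.42

HK$156.42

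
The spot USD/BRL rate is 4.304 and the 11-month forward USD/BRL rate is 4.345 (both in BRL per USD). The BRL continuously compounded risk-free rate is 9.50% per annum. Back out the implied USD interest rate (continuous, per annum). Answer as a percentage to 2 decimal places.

F = S·e^((r_BRL − r_USD)T) ⇒ r_USD = r_BRL − ln(F/S)/T
ln(4.345/4.304) = 0.009481; /(11/12) = 0.010343
r_USD = 0.0950 − 0.010343 = 0.084657
r_USD = 8.47%

8.47%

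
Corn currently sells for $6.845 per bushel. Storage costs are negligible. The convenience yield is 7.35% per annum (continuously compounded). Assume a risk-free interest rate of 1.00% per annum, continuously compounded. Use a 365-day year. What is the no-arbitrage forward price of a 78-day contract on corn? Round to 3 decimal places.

Net carry = r + u − y = 0.0100 + 0.0000 − 0.0735 = -0.0635
F = S·e^((r+u−y)T) = 6.845 · e^(-0.0635 × 78/365) = 6.845 · e^-0.013570
= 6.845 × 0.986522 = $6.753 per bushel

$6.753 per bushel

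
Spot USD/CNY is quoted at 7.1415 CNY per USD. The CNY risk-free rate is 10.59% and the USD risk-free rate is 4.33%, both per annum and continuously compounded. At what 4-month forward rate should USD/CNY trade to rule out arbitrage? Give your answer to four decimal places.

F = S·e^((r_CNY − r_USD)T) = 7.1415 · e^((0.1059 − 0.0433) × 4/12)
= 7.1415 · e^0.020867 = 7.1415 × 1.021086
F = 7.2921 CNY per USD

7.2921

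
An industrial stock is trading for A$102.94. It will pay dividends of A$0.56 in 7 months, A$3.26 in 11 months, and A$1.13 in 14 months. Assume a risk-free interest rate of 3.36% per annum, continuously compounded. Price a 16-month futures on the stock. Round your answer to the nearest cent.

A$102.64

PV(dividends) I = 0.56·e^(−0.0336·7/12) + 3.26·e^(−0.0336·11/12) + 1.13·e^(−0.0336·14/12)
I = 0.5491 + 3.1611 + 1.0866 = 4.7968
F = (S − I)·e^(rT) = (102.94 − 4.7968) · e^(0.0336·16/12)
= 98.1432 · e^0.044800 = 98.1432 × 1.045819 = A$102.64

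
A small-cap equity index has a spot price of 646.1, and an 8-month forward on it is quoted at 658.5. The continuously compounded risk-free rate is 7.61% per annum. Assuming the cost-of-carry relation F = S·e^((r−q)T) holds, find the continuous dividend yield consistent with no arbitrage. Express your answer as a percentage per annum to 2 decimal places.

From F = S·e^((r−q)T): (r − q) = ln(F/S)/T
ln(658.5/646.1) = ln(1.019192) = 0.019010
(r − q) = 0.019010 / (8/12) = 0.028515
q = r − ln(F/S)/T = 0.0761 − 0.028515 = 0.047585
q = 4.76%

4.76%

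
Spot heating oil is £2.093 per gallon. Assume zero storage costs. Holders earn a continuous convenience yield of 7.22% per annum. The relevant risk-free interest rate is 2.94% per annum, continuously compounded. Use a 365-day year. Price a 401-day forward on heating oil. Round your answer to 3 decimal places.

Net carry = r + u − y = 0.0294 + 0.0000 − 0.0722 = -0.0428
F = S·e^((r+u−y)T) = 2.093 · e^(-0.0428 × 401/365) = 2.093 · e^-0.047021
= 2.093 × 0.954067 = £1.997 per gallon

£1.997 per gallon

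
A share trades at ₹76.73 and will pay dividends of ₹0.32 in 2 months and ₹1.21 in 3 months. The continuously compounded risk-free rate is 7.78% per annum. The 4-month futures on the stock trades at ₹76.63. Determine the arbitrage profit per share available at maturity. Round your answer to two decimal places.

₹0.57 per share

PV(dividends) I = 0.32·e^(−0.0778·2/12) + 1.21·e^(−0.0778·3/12) = 1.5026
Fair futures F* = (S − I)·e^(rT) = (76.73 − 1.5026)·e^0.025933 = 75.2274 × 1.026272 = 77.2038
Market ₹76.63 < fair 77.2038: forward underpriced → reverse cash-and-carry (short the stock, invest proceeds at r, pay the dividends, go long the forward).
Profit at T = |F_mkt − F*| = |76.63 − 77.2038| = ₹0.57 per share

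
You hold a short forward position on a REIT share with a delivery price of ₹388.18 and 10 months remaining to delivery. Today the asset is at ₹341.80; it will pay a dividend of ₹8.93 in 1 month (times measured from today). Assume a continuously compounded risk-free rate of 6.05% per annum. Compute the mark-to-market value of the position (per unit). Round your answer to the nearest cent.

PV(remaining dividends) I = 8.93·e^(−0.0605·1/12) = 8.8851
Current forward F = (S − I)·e^(rT) = (341.80 − 8.8851)·e^(0.0605·10/12) = 332.9149 × 1.051709 = 350.1296
Value (long) = (F − K)·e^(−rT) = (350.1296 − 388.18) × 0.950833 = -36.1796
Short position value = −(long value) = ₹36.18

₹36.18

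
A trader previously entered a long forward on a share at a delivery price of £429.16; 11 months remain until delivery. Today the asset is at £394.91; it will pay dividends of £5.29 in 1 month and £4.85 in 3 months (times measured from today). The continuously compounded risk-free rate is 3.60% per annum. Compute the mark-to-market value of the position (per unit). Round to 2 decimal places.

PV(remaining dividends) I = 5.29·e^(−0.0360·1/12) + 4.85·e^(−0.0360·3/12) = 10.0807
Current forward F = (S − I)·e^(rT) = (394.91 − 10.0807)·e^(0.0360·11/12) = 384.8293 × 1.033551 = 397.7407
Value (long) = (F − K)·e^(−rT) = (397.7407 − 429.16) × 0.967539 = -30.3994
Value = -£30.40

-£30.40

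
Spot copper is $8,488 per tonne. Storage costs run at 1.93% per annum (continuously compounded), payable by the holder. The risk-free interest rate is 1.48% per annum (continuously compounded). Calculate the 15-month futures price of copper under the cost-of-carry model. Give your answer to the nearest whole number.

$8,858 per tonne

Net carry = r + u − y = 0.0148 + 0.0193 − 0.0000 = 0.0341
F = S·e^((r+u−y)T) = 8488 · e^(0.0341 × 15/12) = 8488 · e^0.042625
= 8488 × 1.043546 = $8,858 per tonne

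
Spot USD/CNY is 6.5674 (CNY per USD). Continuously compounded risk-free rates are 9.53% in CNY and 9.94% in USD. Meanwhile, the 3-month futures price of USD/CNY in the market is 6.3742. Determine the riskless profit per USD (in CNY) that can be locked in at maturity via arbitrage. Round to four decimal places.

Fair futures: F* = S·e^(carry·T), with carry = (r_CNY − r_USD) = 0.0953 − 0.0994 = -0.0041
F* = 6.5674 · e^(-0.0041 × 3/12) = 6.5674 · e^-0.001025 = 6.5674 × 0.998976 = 6.5607
Market 6.3742 < fair 6.5607: forward underpriced → reverse cash-and-carry (short spot, go long the forward).
At maturity, profit = |F_mkt − F*| = |6.3742 − 6.5607| = 0.1865 per USD (in CNY)

0.1865 per USD (in CNY)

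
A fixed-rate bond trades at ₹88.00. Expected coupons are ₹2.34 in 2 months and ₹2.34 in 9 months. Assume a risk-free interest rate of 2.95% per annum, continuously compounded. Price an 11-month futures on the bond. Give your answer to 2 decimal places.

₹85.67

PV(coupons) I = 2.34·e^(−0.0295·2/12) + 2.34·e^(−0.0295·9/12)
I = 2.3285 + 2.2888 = 4.6173
F = (S − I)·e^(rT) = (88.00 − 4.6173) · e^(0.0295·11/12)
= 83.3827 · e^0.027042 = 83.3827 × 1.027411 = ₹85.67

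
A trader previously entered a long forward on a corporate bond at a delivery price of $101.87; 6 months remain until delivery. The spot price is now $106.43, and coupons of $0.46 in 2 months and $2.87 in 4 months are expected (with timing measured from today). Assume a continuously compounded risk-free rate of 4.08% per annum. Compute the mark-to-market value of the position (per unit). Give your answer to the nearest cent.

$3.33

PV(remaining coupons) I = 0.46·e^(−0.0408·2/12) + 2.87·e^(−0.0408·4/12) = 3.2881
Current forward F = (S − I)·e^(rT) = (106.43 − 3.2881)·e^(0.0408·6/12) = 103.1419 × 1.020610 = 105.2677
Value (long) = (F − K)·e^(−rT) = (105.2677 − 101.87) × 0.979807 = 3.3291
Value = $3.33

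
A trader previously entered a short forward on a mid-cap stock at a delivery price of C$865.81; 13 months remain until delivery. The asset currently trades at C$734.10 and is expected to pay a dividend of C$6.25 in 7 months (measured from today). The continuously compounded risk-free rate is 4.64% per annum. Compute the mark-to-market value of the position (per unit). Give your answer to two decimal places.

PV(remaining dividends) I = 6.25·e^(−0.0464·7/12) = 6.0831
Current forward F = (S − I)·e^(rT) = (734.10 − 6.0831)·e^(0.0464·13/12) = 728.0169 × 1.051551 = 765.5469
Value (long) = (F − K)·e^(−rT) = (765.5469 − 865.81) × 0.950976 = -95.3478
Short position value = −(long value) = C$95.35

C$95.35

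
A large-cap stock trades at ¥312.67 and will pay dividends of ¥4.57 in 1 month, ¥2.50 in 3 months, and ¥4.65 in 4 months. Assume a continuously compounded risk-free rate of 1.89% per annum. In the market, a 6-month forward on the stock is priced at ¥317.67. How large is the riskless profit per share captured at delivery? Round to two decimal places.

PV(dividends) I = 4.57·e^(−0.0189·1/12) + 2.50·e^(−0.0189·3/12) + 4.65·e^(−0.0189·4/12) = 11.6718
Fair forward F* = (S − I)·e^(rT) = (312.67 − 11.6718)·e^0.009450 = 300.9982 × 1.009495 = 303.8562
Market ¥317.67 > fair 303.8562: forward overpriced → cash-and-carry (borrow at r, buy the stock and collect the dividends, short the forward).
Profit at T = |F_mkt − F*| = |317.67 − 303.8562| = ¥13.81 per share

¥13.81 per share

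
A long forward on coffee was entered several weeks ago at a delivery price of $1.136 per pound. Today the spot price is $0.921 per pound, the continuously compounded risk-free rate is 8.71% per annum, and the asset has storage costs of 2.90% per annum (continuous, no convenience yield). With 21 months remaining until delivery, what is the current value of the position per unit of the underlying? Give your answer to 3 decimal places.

-$0.006 per pound

Current fair forward for the remaining 21 months: F = S·e^((r + u)·T), (r + u) = 0.0871 + 0.0290 = 0.1161
F = 0.921 · e^(0.1161 × 21/12) = 0.921 × 1.225287 = 1.1285
Value of long forward = (F − K)·e^(−rT) = (1.1285 − 1.136) · e^(−0.0871·21/12)
= -0.0075 × 0.858623 = -0.006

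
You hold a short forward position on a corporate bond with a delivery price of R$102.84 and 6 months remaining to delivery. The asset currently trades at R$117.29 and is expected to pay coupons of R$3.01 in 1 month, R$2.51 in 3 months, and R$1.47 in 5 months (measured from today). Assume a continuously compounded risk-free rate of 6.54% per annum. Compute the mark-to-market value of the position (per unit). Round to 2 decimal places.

PV(remaining coupons) I = 3.01·e^(−0.0654·1/12) + 2.51·e^(−0.0654·3/12) + 1.47·e^(−0.0654·5/12) = 6.8934
Current forward F = (S − I)·e^(rT) = (117.29 − 6.8934)·e^(0.0654·6/12) = 110.3966 × 1.033241 = 114.0663
Value (long) = (F − K)·e^(−rT) = (114.0663 − 102.84) × 0.967829 = 10.8651
Short position value = −(long value) = -R$10.87

-R$10.87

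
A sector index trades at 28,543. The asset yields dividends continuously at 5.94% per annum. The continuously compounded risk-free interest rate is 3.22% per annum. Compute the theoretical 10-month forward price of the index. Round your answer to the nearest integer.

F = S·e^((r − q)T) = 28543 · e^((0.0322 − 0.0594) × 10/12)
= 28543 · e^-0.022667 = 28543 × 0.977588
F = 27,903

27,903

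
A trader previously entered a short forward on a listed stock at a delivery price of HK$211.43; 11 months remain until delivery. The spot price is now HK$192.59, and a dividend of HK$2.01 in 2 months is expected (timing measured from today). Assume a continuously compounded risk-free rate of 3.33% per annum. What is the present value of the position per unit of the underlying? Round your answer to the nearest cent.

HK$14.48

PV(remaining dividends) I = 2.01·e^(−0.0333·2/12) = 1.9989
Current forward F = (S − I)·e^(rT) = (192.59 − 1.9989)·e^(0.0333·11/12) = 190.5911 × 1.030996 = 196.4987
Value (long) = (F − K)·e^(−rT) = (196.4987 − 211.43) × 0.969936 = -14.4824
Short position value = −(long value) = HK$14.48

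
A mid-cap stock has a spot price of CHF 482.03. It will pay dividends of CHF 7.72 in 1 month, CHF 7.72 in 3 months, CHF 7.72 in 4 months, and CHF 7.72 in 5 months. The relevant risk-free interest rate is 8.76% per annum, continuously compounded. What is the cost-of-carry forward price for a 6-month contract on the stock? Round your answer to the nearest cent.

PV(dividends) I = 7.72·e^(−0.0876·1/12) + 7.72·e^(−0.0876·3/12) + 7.72·e^(−0.0876·4/12) + 7.72·e^(−0.0876·5/12)
I = 7.6638 + 7.5528 + 7.4978 + 7.4433 = 30.1577
F = (S − I)·e^(rT) = (482.03 − 30.1577) · e^(0.0876·6/12)
= 451.8723 · e^0.043800 = 451.8723 × 1.044773 = CHF 472.10

CHF 472.10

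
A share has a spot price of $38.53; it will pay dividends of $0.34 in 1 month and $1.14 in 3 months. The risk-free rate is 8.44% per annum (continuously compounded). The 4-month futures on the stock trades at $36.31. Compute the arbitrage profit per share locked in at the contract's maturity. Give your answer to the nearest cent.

PV(dividends) I = 0.34·e^(−0.0844·1/12) + 1.14·e^(−0.0844·3/12) = 1.4538
Fair futures F* = (S − I)·e^(rT) = (38.53 − 1.4538)·e^0.028133 = 37.0762 × 1.028532 = 38.1341
Market $36.31 < fair 38.1341: forward underpriced → reverse cash-and-carry (short the stock, invest proceeds at r, pay the dividends, go long the forward).
Profit at T = |F_mkt − F*| = |36.31 − 38.1341| = $1.82 per share

$1.82 per share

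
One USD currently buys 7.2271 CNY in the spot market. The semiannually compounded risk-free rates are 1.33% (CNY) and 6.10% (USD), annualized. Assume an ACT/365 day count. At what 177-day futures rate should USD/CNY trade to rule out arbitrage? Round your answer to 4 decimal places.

7.0648

By covered interest parity, F = S · (1+r_CNY/2)^(2T) / (1+r_USD/2)^(2T)
= 7.2271 × 1.006449 / 1.029567 = 7.2271 × 0.977546
F = 7.0648 CNY per USD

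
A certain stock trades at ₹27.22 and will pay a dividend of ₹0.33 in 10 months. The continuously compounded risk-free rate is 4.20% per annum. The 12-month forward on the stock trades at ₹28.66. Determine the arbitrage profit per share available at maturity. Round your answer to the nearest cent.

₹0.60 per share

PV(dividends) I = 0.33·e^(−0.0420·10/12) = 0.3186
Fair forward F* = (S − I)·e^(rT) = (27.22 − 0.3186)·e^0.042000 = 26.9014 × 1.042894 = 28.0553
Market ₹28.66 > fair 28.0553: forward overpriced → cash-and-carry (borrow at r, buy the stock and collect the dividends, short the forward).
Profit at T = |F_mkt − F*| = |28.66 − 28.0553| = ₹0.60 per share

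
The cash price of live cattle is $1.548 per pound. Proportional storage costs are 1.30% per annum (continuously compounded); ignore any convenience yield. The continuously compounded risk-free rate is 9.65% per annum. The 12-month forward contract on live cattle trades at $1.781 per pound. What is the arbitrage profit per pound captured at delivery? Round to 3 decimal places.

$0.054 per pound

Fair forward: F* = S·e^(carry·T), with carry = (r + u) = 0.0965 + 0.0130 = 0.1095
F* = 1.548 · e^(0.1095 × 12/12) = 1.548 · e^0.109500 = 1.548 × 1.115720 = $1.7271
Market $1.781 > fair $1.7271: forward overpriced → cash-and-carry (buy spot, short the forward).
At maturity, profit = |F_mkt − F*| = |1.781 − 1.7271| = $0.054 per pound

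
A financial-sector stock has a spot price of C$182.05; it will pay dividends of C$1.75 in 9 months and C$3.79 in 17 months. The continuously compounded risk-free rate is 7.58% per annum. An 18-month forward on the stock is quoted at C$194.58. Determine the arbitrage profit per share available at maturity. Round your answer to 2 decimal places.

C$3.73 per share

PV(dividends) I = 1.75·e^(−0.0758·9/12) + 3.79·e^(−0.0758·17/12) = 5.0574
Fair forward F* = (S − I)·e^(rT) = (182.05 − 5.0574)·e^0.113700 = 176.9926 × 1.120416 = 198.3053
Market C$194.58 < fair 198.3053: forward underpriced → reverse cash-and-carry (short the stock, invest proceeds at r, pay the dividends, go long the forward).
Profit at T = |F_mkt − F*| = |194.58 − 198.3053| = C$3.73 per share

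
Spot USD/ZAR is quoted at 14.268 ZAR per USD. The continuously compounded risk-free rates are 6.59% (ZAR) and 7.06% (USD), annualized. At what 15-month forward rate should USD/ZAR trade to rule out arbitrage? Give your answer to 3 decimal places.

14.184

F = S·e^((r_ZAR − r_USD)T) = 14.268 · e^((0.0659 − 0.0706) × 15/12)
= 14.268 · e^-0.005875 = 14.268 × 0.994142
F = 14.184 ZAR per USD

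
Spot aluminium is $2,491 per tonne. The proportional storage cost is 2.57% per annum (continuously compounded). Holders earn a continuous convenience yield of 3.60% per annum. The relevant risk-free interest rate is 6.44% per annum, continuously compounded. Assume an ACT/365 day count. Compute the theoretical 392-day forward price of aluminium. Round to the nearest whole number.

Net carry = r + u − y = 0.0644 + 0.0257 − 0.0360 = 0.0541
F = S·e^((r+u−y)T) = 2491 · e^(0.0541 × 392/365) = 2491 · e^0.058102
= 2491 × 1.059823 = $2,640 per tonne

$2,640 per tonne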